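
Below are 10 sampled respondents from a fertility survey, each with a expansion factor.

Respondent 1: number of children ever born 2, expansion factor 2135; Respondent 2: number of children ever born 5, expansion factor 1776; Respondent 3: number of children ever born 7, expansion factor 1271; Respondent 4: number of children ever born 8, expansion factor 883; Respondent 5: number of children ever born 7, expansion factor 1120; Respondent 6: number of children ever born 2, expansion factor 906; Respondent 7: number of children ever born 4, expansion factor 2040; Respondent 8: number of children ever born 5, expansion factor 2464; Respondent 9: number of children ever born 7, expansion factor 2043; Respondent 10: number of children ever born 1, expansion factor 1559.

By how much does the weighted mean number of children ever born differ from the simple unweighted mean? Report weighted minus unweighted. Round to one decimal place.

Unweighted sum = 2 + 5 + 7 + 8 + 7 + 2 + 4 + 5 + 7 + 1 = 48
Unweighted mean = 48 / 10 = 4.8
Weighted sum = 2×2135 + 5×1776 + 7×1271 + 8×883 + 7×1120 + 2×906 + 4×2040 + 5×2464 + 7×2043 + 1×1559
  = 4270 + 8880 + 8897 + 7064 + 7840 + 1812 + 8160 + 12320 + 14301 + 1559 = 75103
Sum of weights = 2135 + 1776 + 1271 + 883 + 1120 + 906 + 2040 + 2464 + 2043 + 1559 = 16197
Weighted mean = 75103 / 16197 = 4.6368463
Difference (weighted minus unweighted) = -0.16315367

-0.2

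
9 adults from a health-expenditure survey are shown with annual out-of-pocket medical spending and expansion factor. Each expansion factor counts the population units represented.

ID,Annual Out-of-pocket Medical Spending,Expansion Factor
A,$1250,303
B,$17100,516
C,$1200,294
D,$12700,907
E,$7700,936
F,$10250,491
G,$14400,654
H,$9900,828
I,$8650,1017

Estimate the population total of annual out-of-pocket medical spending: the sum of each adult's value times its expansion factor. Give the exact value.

Weighted total = 1250×303 + 17100×516 + 1200×294 + 12700×907 + 7700×936 + 10250×491 + 14400×654 + 9900×828 + 8650×1017
  = 378750 + 8823600 + 352800 + 11518900 + 7207200 + 5032750 + 9417600 + 8197200 + 8797050 = 59725850

59725850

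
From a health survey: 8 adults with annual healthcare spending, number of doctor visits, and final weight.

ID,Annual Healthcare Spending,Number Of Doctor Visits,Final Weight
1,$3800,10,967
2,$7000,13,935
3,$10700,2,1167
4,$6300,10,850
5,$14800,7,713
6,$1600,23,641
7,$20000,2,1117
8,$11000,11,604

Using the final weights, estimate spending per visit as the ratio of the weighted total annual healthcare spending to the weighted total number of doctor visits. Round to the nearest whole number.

1120

Σ wᵢ·y = 3800×967 + 7000×935 + 10700×1167 + 6300×850 + 14800×713 + 1600×641 + 20000×1117 + 11000×604
  = 3674600 + 6545000 + 12486900 + 5355000 + 10552400 + 1025600 + 22340000 + 6644000 = 68623500
Σ wᵢ·x = 10×967 + 13×935 + 2×1167 + 10×850 + 7×713 + 23×641 + 2×1117 + 11×604
  = 9670 + 12155 + 2334 + 8500 + 4991 + 14743 + 2234 + 6644 = 61271
Ratio = 68623500 / 61271 = 1119.9997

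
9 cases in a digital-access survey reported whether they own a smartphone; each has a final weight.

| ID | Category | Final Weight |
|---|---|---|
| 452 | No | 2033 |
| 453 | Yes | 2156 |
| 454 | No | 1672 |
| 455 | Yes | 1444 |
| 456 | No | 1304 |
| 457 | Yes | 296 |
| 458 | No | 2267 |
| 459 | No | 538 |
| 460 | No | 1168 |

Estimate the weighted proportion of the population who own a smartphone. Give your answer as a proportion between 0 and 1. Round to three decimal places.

0.303

Sum of weights for 'Yes' = 2156 + 1444 + 296 = 3896
Total weight = 2033 + 2156 + 1672 + 1444 + 1304 + 296 + 2267 + 538 + 1168 = 12878
Weighted proportion = 3896 / 12878 = 0.30253145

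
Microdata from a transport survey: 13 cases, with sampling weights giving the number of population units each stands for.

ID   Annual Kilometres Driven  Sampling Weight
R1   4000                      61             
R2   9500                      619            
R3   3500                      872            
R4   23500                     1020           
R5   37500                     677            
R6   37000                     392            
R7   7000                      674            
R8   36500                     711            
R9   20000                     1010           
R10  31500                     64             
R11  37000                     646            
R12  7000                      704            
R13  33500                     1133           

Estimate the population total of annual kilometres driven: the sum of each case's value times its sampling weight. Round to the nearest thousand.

192709000

Weighted total = 192709000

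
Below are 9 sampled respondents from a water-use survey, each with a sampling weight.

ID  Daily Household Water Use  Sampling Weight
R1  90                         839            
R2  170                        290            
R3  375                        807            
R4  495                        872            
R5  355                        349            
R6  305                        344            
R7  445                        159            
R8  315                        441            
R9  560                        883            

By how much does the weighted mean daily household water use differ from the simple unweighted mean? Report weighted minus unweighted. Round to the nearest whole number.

Unweighted sum = 90 + 170 + 375 + 495 + 355 + 305 + 445 + 315 + 560 = 3110
Unweighted mean = 3110 / 9 = 345.55556
Weighted sum = 1792040
Sum of weights = 839 + 290 + 807 + 872 + 349 + 344 + 159 + 441 + 883 = 4984
Weighted mean = 1792040 / 4984 = 359.55859
Difference (weighted minus unweighted) = 14.003032

14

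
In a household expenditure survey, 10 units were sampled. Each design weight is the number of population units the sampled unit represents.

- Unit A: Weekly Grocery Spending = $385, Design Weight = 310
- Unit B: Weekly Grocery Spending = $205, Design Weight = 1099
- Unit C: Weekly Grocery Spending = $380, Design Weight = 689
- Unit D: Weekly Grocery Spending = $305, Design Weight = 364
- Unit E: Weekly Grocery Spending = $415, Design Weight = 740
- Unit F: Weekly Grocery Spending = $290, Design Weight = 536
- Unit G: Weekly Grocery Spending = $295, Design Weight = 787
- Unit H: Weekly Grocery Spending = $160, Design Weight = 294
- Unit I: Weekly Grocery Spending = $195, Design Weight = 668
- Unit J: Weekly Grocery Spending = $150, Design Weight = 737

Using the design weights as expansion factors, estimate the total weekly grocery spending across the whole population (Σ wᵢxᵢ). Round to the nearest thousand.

1700000

Weighted total = 385×310 + 205×1099 + 380×689 + 305×364 + 415×740 + 290×536 + 295×787 + 160×294 + 195×668 + 150×737
  = 119350 + 225295 + 261820 + 111020 + 307100 + 155440 + 232165 + 47040 + 130260 + 110550 = 1700040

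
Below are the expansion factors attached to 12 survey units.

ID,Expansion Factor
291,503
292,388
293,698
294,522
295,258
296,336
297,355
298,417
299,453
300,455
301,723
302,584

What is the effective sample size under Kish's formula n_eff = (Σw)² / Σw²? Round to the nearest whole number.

Σ wᵢ = 503 + 388 + 698 + 522 + 258 + 336 + 355 + 417 + 453 + 455 + 723 + 584 = 5692
Σ wᵢ² = 2918634
n_eff = 5692² / 2918634 = 32398864 / 2918634 = 11.100694

11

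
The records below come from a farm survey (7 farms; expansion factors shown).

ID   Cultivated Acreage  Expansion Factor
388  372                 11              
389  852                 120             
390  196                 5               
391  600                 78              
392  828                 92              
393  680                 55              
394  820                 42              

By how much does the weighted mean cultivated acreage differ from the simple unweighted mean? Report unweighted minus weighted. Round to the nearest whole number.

-129

Unweighted sum = 372 + 852 + 196 + 600 + 828 + 680 + 820 = 4348
Unweighted mean = 4348 / 7 = 621.14286
Weighted sum = 372×11 + 852×120 + 196×5 + 600×78 + 828×92 + 680×55 + 820×42
  = 302128
Sum of weights = 11 + 120 + 5 + 78 + 92 + 55 + 42 = 403
Weighted mean = 302128 / 403 = 749.69727
Difference (unweighted minus weighted) = -128.55441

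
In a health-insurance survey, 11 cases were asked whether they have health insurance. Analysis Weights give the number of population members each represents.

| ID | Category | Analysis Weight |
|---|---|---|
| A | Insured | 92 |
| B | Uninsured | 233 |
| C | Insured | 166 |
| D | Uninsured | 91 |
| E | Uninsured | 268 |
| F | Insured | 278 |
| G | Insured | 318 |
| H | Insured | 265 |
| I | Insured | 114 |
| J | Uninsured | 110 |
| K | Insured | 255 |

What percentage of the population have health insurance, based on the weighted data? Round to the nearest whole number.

Sum of weights for 'Insured' = 92 + 166 + 278 + 318 + 265 + 114 + 255 = 1488
Total weight = 2190
Weighted proportion = 1488 / 2190 = 0.67945205 → 67.945205%

68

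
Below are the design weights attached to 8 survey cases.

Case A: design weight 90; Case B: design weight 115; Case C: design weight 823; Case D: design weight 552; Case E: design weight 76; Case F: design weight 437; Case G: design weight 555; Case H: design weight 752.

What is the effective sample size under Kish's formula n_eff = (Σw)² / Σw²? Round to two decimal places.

Σ wᵢ = 90 + 115 + 823 + 552 + 76 + 437 + 555 + 752 = 3400
Σ wᵢ² = 8100 + 13225 + 677329 + 304704 + 5776 + 190969 + 308025 + 565504 = 2073632
n_eff = 3400² / 2073632 = 11560000 / 2073632 = 5.5747596

5.57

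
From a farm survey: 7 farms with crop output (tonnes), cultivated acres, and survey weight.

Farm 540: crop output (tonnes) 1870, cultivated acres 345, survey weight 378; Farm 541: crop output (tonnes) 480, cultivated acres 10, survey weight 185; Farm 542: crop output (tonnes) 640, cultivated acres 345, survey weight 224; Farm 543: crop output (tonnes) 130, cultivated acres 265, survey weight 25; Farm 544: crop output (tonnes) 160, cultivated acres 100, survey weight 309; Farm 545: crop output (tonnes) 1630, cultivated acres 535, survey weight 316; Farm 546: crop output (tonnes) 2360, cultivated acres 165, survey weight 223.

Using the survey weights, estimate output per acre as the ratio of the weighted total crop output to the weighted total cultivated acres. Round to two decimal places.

4.49

Σ wᵢ·y = 1870×378 + 480×185 + 640×224 + 130×25 + 160×309 + 1630×316 + 2360×223
  = 706860 + 88800 + 143360 + 3250 + 49440 + 515080 + 526280 = 2033070
Σ wᵢ·x = 345×378 + 10×185 + 345×224 + 265×25 + 100×309 + 535×316 + 165×223
  = 130410 + 1850 + 77280 + 6625 + 30900 + 169060 + 36795 = 452920
Ratio = 2033070 / 452920 = 4.488806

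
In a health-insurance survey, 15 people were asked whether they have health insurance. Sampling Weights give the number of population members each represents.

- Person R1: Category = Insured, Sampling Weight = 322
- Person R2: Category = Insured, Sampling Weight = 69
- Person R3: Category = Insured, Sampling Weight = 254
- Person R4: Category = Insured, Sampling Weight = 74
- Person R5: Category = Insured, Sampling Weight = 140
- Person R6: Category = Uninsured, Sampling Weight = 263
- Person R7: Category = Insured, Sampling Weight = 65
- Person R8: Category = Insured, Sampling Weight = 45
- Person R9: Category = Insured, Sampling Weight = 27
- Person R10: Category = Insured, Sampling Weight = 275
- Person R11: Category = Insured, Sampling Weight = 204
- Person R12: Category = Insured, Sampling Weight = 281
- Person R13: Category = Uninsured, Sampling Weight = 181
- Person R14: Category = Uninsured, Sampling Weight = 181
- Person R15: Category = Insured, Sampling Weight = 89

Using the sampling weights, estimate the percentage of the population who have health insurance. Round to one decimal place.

Sum of weights for 'Insured' = 322 + 69 + 254 + 74 + 140 + 65 + 45 + 27 + 275 + 204 + 281 + 89 = 1845
Total weight = 2470
Weighted proportion = 1845 / 2470 = 0.74696356 → 74.696356%

74.7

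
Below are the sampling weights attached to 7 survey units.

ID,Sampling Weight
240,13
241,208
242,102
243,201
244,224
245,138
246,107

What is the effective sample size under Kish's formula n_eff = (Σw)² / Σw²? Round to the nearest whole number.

6

Σ wᵢ = 13 + 208 + 102 + 201 + 224 + 138 + 107 = 993
Σ wᵢ² = 169 + 43264 + 10404 + 40401 + 50176 + 19044 + 11449 = 174907
n_eff = 993² / 174907 = 986049 / 174907 = 5.6375617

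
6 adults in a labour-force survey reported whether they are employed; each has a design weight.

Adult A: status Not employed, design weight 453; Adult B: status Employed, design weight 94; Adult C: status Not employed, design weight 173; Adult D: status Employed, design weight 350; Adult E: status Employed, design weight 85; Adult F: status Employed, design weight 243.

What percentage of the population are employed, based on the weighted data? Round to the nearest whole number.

55

Sum of weights for 'Employed' = 94 + 350 + 85 + 243 = 772
Total weight = 453 + 94 + 173 + 350 + 85 + 243 = 1398
Weighted proportion = 772 / 1398 = 0.55221745 → 55.221745%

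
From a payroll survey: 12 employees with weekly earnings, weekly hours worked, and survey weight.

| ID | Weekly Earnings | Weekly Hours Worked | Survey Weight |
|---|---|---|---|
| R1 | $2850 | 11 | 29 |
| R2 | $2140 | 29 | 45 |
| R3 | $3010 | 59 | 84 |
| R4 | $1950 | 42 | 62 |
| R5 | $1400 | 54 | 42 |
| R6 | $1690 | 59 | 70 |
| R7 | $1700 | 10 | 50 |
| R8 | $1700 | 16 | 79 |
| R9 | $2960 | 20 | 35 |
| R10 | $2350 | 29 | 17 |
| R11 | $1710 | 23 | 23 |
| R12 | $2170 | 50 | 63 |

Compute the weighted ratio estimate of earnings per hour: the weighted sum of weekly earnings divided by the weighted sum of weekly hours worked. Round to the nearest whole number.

Σ wᵢ·y = 1268680
Σ wᵢ·x = 11×29 + 29×45 + 59×84 + 42×62 + 54×42 + 59×70 + 10×50 + 16×79 + 20×35 + 29×17 + 23×23 + 50×63
  = 319 + 1305 + 4956 + 2604 + 2268 + 4130 + 500 + 1264 + 700 + 493 + 529 + 3150 = 22218
Ratio = 1268680 / 22218 = 57.101449

57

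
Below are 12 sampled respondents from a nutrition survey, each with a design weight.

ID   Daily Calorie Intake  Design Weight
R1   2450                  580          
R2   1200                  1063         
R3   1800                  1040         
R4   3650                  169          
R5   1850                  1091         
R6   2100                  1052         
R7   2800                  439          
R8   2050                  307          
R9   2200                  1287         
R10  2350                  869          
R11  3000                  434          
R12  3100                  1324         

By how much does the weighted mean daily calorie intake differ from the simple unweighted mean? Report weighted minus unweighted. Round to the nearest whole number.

Unweighted sum = 2450 + 1200 + 1800 + 3650 + 1850 + 2100 + 2800 + 2050 + 2200 + 2350 + 3000 + 3100 = 28550
Unweighted mean = 28550 / 12 = 2379.1667
Weighted sum = 2450×580 + 1200×1063 + 1800×1040 + 3650×169 + 1850×1091 + 2100×1052 + 2800×439 + 2050×307 + 2200×1287 + 2350×869 + 3000×434 + 3100×1324
  = 1421000 + 1275600 + 1872000 + 616850 + 2018350 + 2209200 + 1229200 + 629350 + 2831400 + 2042150 + 1302000 + 4104400 = 21551500
Sum of weights = 9655
Weighted mean = 21551500 / 9655 = 2232.1595
Difference (weighted minus unweighted) = -147.00716

-147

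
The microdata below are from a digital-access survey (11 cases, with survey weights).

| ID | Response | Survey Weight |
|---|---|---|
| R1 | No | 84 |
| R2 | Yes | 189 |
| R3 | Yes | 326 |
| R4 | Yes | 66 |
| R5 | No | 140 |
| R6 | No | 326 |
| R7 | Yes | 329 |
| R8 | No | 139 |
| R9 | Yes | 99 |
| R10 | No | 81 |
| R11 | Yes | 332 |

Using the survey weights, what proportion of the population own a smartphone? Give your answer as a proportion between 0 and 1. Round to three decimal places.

Sum of weights for 'Yes' = 189 + 326 + 66 + 329 + 99 + 332 = 1341
Total weight = 84 + 189 + 326 + 66 + 140 + 326 + 329 + 139 + 99 + 81 + 332 = 2111
Weighted proportion = 1341 / 2111 = 0.63524396

0.635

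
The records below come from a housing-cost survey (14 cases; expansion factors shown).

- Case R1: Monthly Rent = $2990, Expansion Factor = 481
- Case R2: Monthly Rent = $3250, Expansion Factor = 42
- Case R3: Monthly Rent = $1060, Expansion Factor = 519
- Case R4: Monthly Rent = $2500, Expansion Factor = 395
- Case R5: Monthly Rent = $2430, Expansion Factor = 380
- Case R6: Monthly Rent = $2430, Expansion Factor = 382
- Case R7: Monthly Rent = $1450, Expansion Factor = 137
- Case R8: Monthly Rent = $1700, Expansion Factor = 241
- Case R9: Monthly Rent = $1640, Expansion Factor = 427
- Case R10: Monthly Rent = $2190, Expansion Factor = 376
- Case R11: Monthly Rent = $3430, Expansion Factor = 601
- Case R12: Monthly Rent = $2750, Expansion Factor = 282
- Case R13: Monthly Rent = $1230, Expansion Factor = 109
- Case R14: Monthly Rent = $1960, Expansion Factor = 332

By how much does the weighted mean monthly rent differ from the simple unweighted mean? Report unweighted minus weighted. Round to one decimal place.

Unweighted sum = 31010
Unweighted mean = 31010 / 14 = 2215
Weighted sum = 10717780
Sum of weights = 4704
Weighted mean = 10717780 / 4704 = 2278.4396
Difference (unweighted minus weighted) = -63.439626

-63.4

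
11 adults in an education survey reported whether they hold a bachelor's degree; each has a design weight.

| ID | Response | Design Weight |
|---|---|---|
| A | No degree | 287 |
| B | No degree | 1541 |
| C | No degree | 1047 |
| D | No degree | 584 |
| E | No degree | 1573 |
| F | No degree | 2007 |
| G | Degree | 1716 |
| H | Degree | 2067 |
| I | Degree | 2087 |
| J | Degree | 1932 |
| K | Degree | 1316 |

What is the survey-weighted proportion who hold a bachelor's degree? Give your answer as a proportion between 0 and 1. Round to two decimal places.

0.56

Sum of weights for 'Degree' = 1716 + 2067 + 2087 + 1932 + 1316 = 9118
Total weight = 287 + 1541 + 1047 + 584 + 1573 + 2007 + 1716 + 2067 + 2087 + 1932 + 1316 = 16157
Weighted proportion = 9118 / 16157 = 0.56433744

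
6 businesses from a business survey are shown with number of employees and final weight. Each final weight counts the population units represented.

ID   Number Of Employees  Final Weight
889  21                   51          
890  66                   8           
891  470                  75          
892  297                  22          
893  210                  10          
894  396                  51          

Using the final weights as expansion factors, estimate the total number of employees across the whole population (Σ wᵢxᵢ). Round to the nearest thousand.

66000

Weighted total = 21×51 + 66×8 + 470×75 + 297×22 + 210×10 + 396×51
  = 65679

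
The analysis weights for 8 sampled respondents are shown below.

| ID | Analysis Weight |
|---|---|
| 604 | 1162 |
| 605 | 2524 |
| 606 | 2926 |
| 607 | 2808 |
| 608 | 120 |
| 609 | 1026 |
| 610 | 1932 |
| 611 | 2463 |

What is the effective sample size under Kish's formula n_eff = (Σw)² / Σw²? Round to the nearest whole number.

6

Σ wᵢ = 1162 + 2524 + 2926 + 2808 + 120 + 1026 + 1932 + 2463 = 14961
Σ wᵢ² = 1350244 + 6370576 + 8561476 + 7884864 + 14400 + 1052676 + 3732624 + 6066369 = 35033229
n_eff = 14961² / 35033229 = 223831521 / 35033229 = 6.3891205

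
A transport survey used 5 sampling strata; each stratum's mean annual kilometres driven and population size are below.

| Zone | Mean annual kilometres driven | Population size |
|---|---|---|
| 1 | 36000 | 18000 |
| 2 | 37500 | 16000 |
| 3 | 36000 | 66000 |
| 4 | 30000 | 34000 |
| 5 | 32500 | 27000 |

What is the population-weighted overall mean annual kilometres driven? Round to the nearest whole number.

34295

Σ Nₕ·x̄ₕ = 36000×18000 + 37500×16000 + 36000×66000 + 30000×34000 + 32500×27000
  = 648000000 + 600000000 + 2376000000 + 1020000000 + 877500000 = 5521500000
Σ Nₕ = 18000 + 16000 + 66000 + 34000 + 27000 = 161000
Overall mean = 5521500000 / 161000 = 34295.031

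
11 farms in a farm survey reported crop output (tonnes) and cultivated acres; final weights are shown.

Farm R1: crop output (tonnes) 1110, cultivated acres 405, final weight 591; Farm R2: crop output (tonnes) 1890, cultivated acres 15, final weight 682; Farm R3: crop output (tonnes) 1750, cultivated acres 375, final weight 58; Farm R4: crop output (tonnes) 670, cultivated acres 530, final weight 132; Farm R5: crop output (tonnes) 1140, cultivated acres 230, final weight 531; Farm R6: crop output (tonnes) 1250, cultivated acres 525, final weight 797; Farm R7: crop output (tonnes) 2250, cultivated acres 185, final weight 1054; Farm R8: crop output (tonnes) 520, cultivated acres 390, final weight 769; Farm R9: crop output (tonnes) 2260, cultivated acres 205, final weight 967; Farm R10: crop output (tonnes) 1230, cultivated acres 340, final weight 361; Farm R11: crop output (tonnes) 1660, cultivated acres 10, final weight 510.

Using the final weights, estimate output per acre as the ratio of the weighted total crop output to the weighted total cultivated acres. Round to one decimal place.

5.9

Σ wᵢ·y = 1110×591 + 1890×682 + 1750×58 + 670×132 + 1140×531 + 1250×797 + 2250×1054 + 520×769 + 2260×967 + 1230×361 + 1660×510
  = 656010 + 1288980 + 101500 + 88440 + 605340 + 996250 + 2371500 + 399880 + 2185420 + 444030 + 846600 = 9983950
Σ wᵢ·x = 405×591 + 15×682 + 375×58 + 530×132 + 230×531 + 525×797 + 185×1054 + 390×769 + 205×967 + 340×361 + 10×510
  = 239355 + 10230 + 21750 + 69960 + 122130 + 418425 + 194990 + 299910 + 198235 + 122740 + 5100 = 1702825
Ratio = 9983950 / 1702825 = 5.8631686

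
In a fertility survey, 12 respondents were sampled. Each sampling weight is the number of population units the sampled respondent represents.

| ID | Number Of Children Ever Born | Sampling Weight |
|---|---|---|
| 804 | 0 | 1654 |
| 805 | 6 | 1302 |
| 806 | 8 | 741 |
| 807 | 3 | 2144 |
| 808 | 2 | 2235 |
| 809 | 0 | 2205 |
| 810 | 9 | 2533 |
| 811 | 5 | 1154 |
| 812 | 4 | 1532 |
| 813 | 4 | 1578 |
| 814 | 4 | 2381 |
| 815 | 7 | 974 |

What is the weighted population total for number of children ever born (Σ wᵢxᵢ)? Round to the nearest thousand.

82000

Weighted total = 0×1654 + 6×1302 + 8×741 + 3×2144 + 2×2235 + 0×2205 + 9×2533 + 5×1154 + 4×1532 + 4×1578 + 4×2381 + 7×974
  = 0 + 7812 + 5928 + 6432 + 4470 + 0 + 22797 + 5770 + 6128 + 6312 + 9524 + 6818 = 81991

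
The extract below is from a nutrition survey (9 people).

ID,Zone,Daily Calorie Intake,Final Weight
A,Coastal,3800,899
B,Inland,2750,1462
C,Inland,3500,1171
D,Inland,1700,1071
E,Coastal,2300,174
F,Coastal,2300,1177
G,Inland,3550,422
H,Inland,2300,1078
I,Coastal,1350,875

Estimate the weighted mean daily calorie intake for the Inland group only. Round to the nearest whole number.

Inland rows: B, C, D, G, H
Weighted sum = 2750×1462 + 3500×1171 + 1700×1071 + 3550×422 + 2300×1078
  = 13917200
Sum of weights = 1462 + 1171 + 1071 + 422 + 1078 = 5204
Weighted mean = 13917200 / 5204 = 2674.3274

2674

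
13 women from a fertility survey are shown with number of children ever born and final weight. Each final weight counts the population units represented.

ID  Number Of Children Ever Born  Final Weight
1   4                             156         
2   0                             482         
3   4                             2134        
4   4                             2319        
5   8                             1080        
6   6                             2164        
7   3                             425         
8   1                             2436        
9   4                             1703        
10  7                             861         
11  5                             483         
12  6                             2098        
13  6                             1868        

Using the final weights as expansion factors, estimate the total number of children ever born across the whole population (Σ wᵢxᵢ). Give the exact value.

82821

Weighted total = 82821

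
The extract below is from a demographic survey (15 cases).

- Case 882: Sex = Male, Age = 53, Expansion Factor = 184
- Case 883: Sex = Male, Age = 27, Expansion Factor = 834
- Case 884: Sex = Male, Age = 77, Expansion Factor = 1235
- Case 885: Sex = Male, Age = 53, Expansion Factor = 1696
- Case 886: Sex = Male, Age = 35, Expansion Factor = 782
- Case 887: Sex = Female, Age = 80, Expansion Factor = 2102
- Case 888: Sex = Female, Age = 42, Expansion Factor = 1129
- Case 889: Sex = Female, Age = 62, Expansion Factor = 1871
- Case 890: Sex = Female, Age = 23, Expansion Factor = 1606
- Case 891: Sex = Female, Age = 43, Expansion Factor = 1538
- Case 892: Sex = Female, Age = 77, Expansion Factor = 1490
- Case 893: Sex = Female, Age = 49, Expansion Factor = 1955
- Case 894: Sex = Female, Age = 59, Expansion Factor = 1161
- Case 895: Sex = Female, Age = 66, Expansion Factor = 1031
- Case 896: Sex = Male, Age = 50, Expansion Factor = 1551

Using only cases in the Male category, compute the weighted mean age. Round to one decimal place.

Male rows: 882, 883, 884, 885, 886, 896
Weighted sum = 322173
Sum of weights = 184 + 834 + 1235 + 1696 + 782 + 1551 = 6282
Weighted mean = 322173 / 6282 = 51.2851

51.3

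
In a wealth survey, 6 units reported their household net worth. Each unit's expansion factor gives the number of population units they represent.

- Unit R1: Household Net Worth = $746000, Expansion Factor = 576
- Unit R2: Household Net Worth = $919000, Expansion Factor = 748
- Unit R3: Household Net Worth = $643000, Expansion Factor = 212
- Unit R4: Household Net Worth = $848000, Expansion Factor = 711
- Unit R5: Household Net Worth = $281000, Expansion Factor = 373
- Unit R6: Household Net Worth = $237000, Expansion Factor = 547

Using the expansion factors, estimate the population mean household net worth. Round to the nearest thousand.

Weighted sum = 2090804000
Sum of weights = 3167
Weighted mean = 2090804000 / 3167 = 660184.4

660000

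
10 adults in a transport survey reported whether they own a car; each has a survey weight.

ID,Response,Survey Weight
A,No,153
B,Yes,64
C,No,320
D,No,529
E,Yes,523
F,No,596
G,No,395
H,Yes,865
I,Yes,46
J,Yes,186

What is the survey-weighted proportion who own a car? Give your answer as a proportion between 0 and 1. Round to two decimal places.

Sum of weights for 'Yes' = 64 + 523 + 865 + 46 + 186 = 1684
Total weight = 3677
Weighted proportion = 1684 / 3677 = 0.45798205

0.46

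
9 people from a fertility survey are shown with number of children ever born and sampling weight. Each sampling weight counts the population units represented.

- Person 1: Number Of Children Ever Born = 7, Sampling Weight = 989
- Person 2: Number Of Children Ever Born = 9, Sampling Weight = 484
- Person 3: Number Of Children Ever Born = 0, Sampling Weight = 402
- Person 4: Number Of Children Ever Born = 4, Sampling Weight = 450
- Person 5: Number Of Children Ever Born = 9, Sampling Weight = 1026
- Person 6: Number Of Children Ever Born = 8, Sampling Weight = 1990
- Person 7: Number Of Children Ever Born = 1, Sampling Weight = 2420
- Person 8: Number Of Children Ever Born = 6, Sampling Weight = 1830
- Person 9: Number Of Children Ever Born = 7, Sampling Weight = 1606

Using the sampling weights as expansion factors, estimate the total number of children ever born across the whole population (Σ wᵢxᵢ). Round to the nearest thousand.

Weighted total = 7×989 + 9×484 + 0×402 + 4×450 + 9×1026 + 8×1990 + 1×2420 + 6×1830 + 7×1606
  = 62875

63000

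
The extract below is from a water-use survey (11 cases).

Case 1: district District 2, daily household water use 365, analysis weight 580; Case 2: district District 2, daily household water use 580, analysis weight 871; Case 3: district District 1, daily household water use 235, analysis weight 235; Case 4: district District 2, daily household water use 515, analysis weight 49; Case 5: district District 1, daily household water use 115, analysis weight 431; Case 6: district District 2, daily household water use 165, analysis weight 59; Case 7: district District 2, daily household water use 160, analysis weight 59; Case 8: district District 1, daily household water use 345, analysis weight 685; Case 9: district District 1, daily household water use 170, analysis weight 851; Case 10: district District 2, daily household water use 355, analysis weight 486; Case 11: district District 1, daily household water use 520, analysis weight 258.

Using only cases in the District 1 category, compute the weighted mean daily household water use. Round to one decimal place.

District 1 rows: 3, 5, 8, 9, 11
Weighted sum = 235×235 + 115×431 + 345×685 + 170×851 + 520×258
  = 55225 + 49565 + 236325 + 144670 + 134160 = 619945
Sum of weights = 235 + 431 + 685 + 851 + 258 = 2460
Weighted mean = 619945 / 2460 = 252.01016

252.0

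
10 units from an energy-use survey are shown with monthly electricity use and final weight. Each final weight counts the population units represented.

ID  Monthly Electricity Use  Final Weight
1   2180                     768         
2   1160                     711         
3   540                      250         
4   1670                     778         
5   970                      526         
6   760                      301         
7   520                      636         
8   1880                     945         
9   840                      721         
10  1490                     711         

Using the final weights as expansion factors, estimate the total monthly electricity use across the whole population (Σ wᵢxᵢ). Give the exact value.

8444590

Weighted total = 2180×768 + 1160×711 + 540×250 + 1670×778 + 970×526 + 760×301 + 520×636 + 1880×945 + 840×721 + 1490×711
  = 1674240 + 824760 + 135000 + 1299260 + 510220 + 228760 + 330720 + 1776600 + 605640 + 1059390 = 8444590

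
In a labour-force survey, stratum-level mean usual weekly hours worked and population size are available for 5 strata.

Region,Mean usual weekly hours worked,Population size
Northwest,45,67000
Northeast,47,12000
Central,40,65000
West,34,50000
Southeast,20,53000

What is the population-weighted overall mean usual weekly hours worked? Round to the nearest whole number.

36

Σ Nₕ·x̄ₕ = 45×67000 + 47×12000 + 40×65000 + 34×50000 + 20×53000
  = 8939000
Σ Nₕ = 67000 + 12000 + 65000 + 50000 + 53000 = 247000
Overall mean = 8939000 / 247000 = 36.190283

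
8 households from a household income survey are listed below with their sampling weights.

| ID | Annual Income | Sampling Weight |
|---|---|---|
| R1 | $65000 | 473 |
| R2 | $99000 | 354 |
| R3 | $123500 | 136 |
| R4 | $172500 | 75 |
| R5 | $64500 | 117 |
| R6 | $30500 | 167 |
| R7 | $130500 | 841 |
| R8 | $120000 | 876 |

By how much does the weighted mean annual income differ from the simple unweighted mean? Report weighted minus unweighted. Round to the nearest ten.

Unweighted sum = 65000 + 99000 + 123500 + 172500 + 64500 + 30500 + 130500 + 120000 = 805500
Unweighted mean = 805500 / 8 = 100687.5
Weighted sum = 65000×473 + 99000×354 + 123500×136 + 172500×75 + 64500×117 + 30500×167 + 130500×841 + 120000×876
  = 323035000
Sum of weights = 473 + 354 + 136 + 75 + 117 + 167 + 841 + 876 = 3039
Weighted mean = 323035000 / 3039 = 106296.48
Difference (weighted minus unweighted) = 5608.9791

5610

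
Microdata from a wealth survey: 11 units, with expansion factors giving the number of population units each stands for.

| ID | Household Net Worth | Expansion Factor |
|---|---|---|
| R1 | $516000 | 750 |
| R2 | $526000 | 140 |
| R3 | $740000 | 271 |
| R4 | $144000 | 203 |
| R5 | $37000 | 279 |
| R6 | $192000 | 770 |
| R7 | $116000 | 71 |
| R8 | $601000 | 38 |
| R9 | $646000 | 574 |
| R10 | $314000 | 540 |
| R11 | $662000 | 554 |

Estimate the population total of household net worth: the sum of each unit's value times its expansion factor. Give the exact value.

1786761000

Weighted total = 516000×750 + 526000×140 + 740000×271 + 144000×203 + 37000×279 + 192000×770 + 116000×71 + 601000×38 + 646000×574 + 314000×540 + 662000×554
  = 387000000 + 73640000 + 200540000 + 29232000 + 10323000 + 147840000 + 8236000 + 22838000 + 370804000 + 169560000 + 366748000 = 1786761000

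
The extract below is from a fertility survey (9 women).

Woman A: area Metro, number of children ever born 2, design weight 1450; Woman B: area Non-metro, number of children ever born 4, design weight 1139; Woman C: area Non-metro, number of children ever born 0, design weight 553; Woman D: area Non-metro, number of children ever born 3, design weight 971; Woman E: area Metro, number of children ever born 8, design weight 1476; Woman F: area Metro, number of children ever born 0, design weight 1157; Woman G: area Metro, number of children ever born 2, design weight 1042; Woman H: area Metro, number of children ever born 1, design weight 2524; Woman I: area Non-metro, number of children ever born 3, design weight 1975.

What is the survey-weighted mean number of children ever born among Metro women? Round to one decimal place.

Metro rows: A, E, F, G, H
Weighted sum = 2×1450 + 8×1476 + 0×1157 + 2×1042 + 1×2524
  = 2900 + 11808 + 0 + 2084 + 2524 = 19316
Sum of weights = 1450 + 1476 + 1157 + 1042 + 2524 = 7649
Weighted mean = 19316 / 7649 = 2.5252974

2.5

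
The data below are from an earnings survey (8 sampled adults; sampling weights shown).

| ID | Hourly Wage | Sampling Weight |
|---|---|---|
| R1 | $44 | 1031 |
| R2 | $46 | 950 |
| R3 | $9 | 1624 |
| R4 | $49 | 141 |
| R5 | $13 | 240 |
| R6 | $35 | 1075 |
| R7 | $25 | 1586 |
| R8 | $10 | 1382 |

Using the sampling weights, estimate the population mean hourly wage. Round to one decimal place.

25.5

Weighted sum = 44×1031 + 46×950 + 9×1624 + 49×141 + 13×240 + 35×1075 + 25×1586 + 10×1382
  = 45364 + 43700 + 14616 + 6909 + 3120 + 37625 + 39650 + 13820 = 204804
Sum of weights = 1031 + 950 + 1624 + 141 + 240 + 1075 + 1586 + 1382 = 8029
Weighted mean = 204804 / 8029 = 25.508033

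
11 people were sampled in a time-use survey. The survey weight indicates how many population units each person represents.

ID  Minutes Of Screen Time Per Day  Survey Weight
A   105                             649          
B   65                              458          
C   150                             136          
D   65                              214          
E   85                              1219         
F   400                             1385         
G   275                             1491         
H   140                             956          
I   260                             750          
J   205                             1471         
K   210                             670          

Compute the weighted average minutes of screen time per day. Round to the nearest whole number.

Weighted sum = 105×649 + 65×458 + 150×136 + 65×214 + 85×1219 + 400×1385 + 275×1491 + 140×956 + 260×750 + 205×1471 + 210×670
  = 1970960
Sum of weights = 649 + 458 + 136 + 214 + 1219 + 1385 + 1491 + 956 + 750 + 1471 + 670 = 9399
Weighted mean = 1970960 / 9399 = 209.6989

210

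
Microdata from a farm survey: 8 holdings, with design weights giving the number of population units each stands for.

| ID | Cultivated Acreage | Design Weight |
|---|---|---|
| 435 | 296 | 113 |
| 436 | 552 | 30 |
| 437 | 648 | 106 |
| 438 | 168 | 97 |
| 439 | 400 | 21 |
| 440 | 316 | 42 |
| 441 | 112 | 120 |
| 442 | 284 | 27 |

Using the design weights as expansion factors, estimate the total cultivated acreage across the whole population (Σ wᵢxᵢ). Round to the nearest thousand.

Weighted total = 296×113 + 552×30 + 648×106 + 168×97 + 400×21 + 316×42 + 112×120 + 284×27
  = 33448 + 16560 + 68688 + 16296 + 8400 + 13272 + 13440 + 7668 = 177772

178000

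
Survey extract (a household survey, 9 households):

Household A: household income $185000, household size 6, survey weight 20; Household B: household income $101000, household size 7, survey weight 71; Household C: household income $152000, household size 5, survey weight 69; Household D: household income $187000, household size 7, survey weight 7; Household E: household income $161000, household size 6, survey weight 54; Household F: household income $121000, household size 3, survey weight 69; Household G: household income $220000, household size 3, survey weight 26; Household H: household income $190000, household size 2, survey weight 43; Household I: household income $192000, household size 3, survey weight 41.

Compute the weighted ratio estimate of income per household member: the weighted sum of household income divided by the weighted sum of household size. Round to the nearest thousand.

34000

Σ wᵢ·y = 185000×20 + 101000×71 + 152000×69 + 187000×7 + 161000×54 + 121000×69 + 220000×26 + 190000×43 + 192000×41
  = 3700000 + 7171000 + 10488000 + 1309000 + 8694000 + 8349000 + 5720000 + 8170000 + 7872000 = 61473000
Σ wᵢ·x = 6×20 + 7×71 + 5×69 + 7×7 + 6×54 + 3×69 + 3×26 + 2×43 + 3×41
  = 120 + 497 + 345 + 49 + 324 + 207 + 78 + 86 + 123 = 1829
Ratio = 61473000 / 1829 = 33610.169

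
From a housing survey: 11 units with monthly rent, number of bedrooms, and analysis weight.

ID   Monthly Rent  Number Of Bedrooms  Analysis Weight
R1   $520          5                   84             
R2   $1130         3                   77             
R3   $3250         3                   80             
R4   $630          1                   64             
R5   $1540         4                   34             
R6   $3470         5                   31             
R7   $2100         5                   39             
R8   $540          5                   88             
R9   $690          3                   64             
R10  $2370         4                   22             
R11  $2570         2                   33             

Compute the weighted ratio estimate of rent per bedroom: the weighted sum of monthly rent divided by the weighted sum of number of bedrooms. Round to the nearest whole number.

405

Σ wᵢ·y = 520×84 + 1130×77 + 3250×80 + 630×64 + 1540×34 + 3470×31 + 2100×39 + 540×88 + 690×64 + 2370×22 + 2570×33
  = 43680 + 87010 + 260000 + 40320 + 52360 + 107570 + 81900 + 47520 + 44160 + 52140 + 84810 = 901470
Σ wᵢ·x = 2227
Ratio = 901470 / 2227 = 404.7912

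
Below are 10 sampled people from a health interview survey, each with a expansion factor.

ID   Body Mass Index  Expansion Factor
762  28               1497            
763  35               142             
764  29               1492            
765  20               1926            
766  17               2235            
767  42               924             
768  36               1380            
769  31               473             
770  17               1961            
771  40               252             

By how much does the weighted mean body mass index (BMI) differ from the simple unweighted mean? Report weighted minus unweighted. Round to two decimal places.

Unweighted sum = 28 + 35 + 29 + 20 + 17 + 42 + 36 + 31 + 17 + 40 = 295
Unweighted mean = 295 / 10 = 29.5
Weighted sum = 313237
Sum of weights = 1497 + 142 + 1492 + 1926 + 2235 + 924 + 1380 + 473 + 1961 + 252 = 12282
Weighted mean = 313237 / 12282 = 25.503745
Difference (weighted minus unweighted) = -3.9962547

-4.00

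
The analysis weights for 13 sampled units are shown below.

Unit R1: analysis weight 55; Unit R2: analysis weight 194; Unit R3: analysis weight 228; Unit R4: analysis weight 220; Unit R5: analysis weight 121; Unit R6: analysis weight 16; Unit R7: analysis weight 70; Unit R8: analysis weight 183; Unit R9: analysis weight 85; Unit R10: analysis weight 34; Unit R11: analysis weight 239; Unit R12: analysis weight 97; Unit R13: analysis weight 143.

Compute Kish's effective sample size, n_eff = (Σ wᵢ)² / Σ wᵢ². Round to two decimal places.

9.80

Σ wᵢ = 1685
Σ wᵢ² = 289691
n_eff = 1685² / 289691 = 2839225 / 289691 = 9.800874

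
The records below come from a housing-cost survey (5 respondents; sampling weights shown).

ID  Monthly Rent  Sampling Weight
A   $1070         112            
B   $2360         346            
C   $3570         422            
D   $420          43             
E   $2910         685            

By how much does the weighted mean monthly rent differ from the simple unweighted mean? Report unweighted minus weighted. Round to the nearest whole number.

Unweighted sum = 10330
Unweighted mean = 10330 / 5 = 2066
Weighted sum = 1070×112 + 2360×346 + 3570×422 + 420×43 + 2910×685
  = 119840 + 816560 + 1506540 + 18060 + 1993350 = 4454350
Sum of weights = 1608
Weighted mean = 4454350 / 1608 = 2770.1182
Difference (unweighted minus weighted) = -704.11816

-704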